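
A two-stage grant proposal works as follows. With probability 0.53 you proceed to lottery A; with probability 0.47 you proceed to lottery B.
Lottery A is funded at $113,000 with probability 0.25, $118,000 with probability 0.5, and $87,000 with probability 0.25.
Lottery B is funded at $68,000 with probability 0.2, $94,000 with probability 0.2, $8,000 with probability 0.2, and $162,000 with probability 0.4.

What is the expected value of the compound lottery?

$104,206

EV(A) = 0.25 × 113000 + 0.5 × 118000 + 0.25 × 87000 = 28250 + 59000 + 21750 = 109000
EV(B) = 0.2 × 68000 + 0.2 × 94000 + 0.2 × 8000 + 0.4 × 162000 = 13600 + 18800 + 1600 + 64800 = 98800
Overall = 0.53 × 109000 + 0.47 × 98800 = 57770 + 46436 = 104206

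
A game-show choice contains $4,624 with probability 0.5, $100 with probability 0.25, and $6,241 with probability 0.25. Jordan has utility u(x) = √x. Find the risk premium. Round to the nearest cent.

E[u] = 0.5·√4624 + 0.25·√100 + 0.25·√6241 = 0.5·68 + 0.25·10 + 0.25·79 = 56.25
CE = (56.25)² = 3164.0625
Risk premium = EV − CE = 3897.25 − 3164.0625 = 733.1875

$733.19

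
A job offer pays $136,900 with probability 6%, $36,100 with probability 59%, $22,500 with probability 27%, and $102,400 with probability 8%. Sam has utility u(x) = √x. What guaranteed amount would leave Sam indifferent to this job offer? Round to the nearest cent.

$40,160.16

E[u] = 0.06·√136900 + 0.59·√36100 + 0.27·√22500 + 0.08·√102400 = 0.06·370 + 0.59·190 + 0.27·150 + 0.08·320 = 200.4
CE = (200.4)² = 40160.16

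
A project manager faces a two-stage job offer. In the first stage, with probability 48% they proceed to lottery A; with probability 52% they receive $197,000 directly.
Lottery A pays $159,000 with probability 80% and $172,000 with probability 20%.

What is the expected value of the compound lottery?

EV(A) = 0.8 × 159000 + 0.2 × 172000 = 127200 + 34400 = 161600
Branch B: 197000 (certain)
Overall = 0.48 × 161600 + 0.52 × 197000 = 77568 + 102440 = 180008

$180,008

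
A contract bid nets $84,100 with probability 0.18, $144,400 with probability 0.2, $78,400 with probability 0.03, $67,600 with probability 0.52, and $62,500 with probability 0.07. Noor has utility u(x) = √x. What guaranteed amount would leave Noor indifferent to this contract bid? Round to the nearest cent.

E[u] = 0.18·√84100 + 0.2·√144400 + 0.03·√78400 + 0.52·√67600 + 0.07·√62500 = 0.18·290 + 0.2·380 + 0.03·280 + 0.52·260 + 0.07·250 = 289.3
CE = (289.3)² = 83694.49

$83,694.49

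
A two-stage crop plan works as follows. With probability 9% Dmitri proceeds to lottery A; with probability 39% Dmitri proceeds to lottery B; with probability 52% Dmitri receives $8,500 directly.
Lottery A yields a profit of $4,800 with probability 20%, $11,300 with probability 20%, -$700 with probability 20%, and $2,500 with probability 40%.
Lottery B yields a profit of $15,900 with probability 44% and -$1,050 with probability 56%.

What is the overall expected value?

$7,286.32

EV(A) = 0.2 × 4800 + 0.2 × 11300 + 0.2 × (-700) + 0.4 × 2500 = 960 + 2260 − 140 + 1000 = 4080
EV(B) = 0.44 × 15900 + 0.56 × (-1050) = 6996 − 588 = 6408
Branch C: 8500 (certain)
Overall = 0.09 × 4080 + 0.39 × 6408 + 0.52 × 8500 = 367.2 + 2499.12 + 4420 = 7286.32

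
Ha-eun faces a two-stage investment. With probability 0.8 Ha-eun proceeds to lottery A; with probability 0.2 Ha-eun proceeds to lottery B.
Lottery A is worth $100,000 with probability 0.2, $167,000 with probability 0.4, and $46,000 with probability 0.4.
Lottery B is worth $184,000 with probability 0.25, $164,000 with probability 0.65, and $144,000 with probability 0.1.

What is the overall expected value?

EV(A) = 0.2 × 100000 + 0.4 × 167000 + 0.4 × 46000 = 20000 + 66800 + 18400 = 105200
EV(B) = 0.25 × 184000 + 0.65 × 164000 + 0.1 × 144000 = 46000 + 106600 + 14400 = 167000
Overall = 0.8 × 105200 + 0.2 × 167000 = 84160 + 33400 = 117560

$117,560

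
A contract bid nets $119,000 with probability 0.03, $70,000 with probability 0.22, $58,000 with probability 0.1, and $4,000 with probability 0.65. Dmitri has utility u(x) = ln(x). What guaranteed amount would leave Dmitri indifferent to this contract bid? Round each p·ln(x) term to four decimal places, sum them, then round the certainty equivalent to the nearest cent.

E[u] = 0.03·ln(119000) + 0.22·ln(70000) + 0.1·ln(58000) + 0.65·ln(4000) = 0.3506 + 2.4544 + 1.0968 + 5.3911 = 9.2929
CE = e^9.2929 ≈ 10860.63

$10,860.63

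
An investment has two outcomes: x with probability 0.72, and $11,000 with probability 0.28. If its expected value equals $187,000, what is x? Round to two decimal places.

0.72·x + 0.28·11000 = 187000
0.72·x = 187000 − 3080 = 183920
x = 183920 / 0.72 = 255444.4444

x = $255,444.44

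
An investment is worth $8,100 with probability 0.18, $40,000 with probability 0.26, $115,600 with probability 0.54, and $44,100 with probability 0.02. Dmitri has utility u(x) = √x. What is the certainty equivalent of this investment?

E[u] = 0.18·√8100 + 0.26·√40000 + 0.54·√115600 + 0.02·√44100 = 0.18·90 + 0.26·200 + 0.54·340 + 0.02·210 = 256
CE = (256)² = 65536

$65,536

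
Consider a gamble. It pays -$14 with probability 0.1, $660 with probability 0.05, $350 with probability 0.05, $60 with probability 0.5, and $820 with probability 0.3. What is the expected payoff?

EV = 0.1 × (-14) + 0.05 × 660 + 0.05 × 350 + 0.5 × 60 + 0.3 × 820 = -1.4 + 33 + 17.5 + 30 + 246 = 325.1

$325.10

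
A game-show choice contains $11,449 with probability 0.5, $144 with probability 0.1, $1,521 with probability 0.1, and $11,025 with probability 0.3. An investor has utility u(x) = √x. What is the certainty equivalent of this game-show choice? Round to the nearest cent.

$8,118.01

E[u] = 0.5·√11449 + 0.1·√144 + 0.1·√1521 + 0.3·√11025 = 0.5·107 + 0.1·12 + 0.1·39 + 0.3·105 = 90.1
CE = (90.1)² = 8118.01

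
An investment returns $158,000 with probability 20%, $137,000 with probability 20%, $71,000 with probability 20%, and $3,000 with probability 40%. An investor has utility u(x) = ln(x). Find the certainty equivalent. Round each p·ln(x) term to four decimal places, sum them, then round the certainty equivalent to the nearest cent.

E[u] = 0.2·ln(158000) + 0.2·ln(137000) + 0.2·ln(71000) + 0.4·ln(3000) = 2.3941 + 2.3655 + 2.2341 + 3.2025 = 10.1962
CE = e^10.1962 ≈ 26801.15

$26,801.15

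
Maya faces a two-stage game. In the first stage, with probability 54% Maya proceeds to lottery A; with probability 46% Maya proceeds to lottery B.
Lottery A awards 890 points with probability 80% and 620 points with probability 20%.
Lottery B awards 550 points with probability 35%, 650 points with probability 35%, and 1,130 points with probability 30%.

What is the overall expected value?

EV(A) = 0.8 × 890 + 0.2 × 620 = 712 + 124 = 836
EV(B) = 0.35 × 550 + 0.35 × 650 + 0.3 × 1130 = 192.5 + 227.5 + 339 = 759
Overall = 0.54 × 836 + 0.46 × 759 = 451.44 + 349.14 = 800.58

800.58 points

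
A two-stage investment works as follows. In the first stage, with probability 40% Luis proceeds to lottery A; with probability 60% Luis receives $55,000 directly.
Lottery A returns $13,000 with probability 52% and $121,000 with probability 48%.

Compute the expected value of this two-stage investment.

$58,936

EV(A) = 0.52 × 13000 + 0.48 × 121000 = 6760 + 58080 = 64840
Branch B: 55000 (certain)
Overall = 0.4 × 64840 + 0.6 × 55000 = 25936 + 33000 = 58936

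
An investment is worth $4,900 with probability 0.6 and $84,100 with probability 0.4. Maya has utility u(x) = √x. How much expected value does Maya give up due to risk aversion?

$11,616

E[u] = 0.6·√4900 + 0.4·√84100 = 0.6·70 + 0.4·290 = 158
CE = (158)² = 24964
Risk premium = EV − CE = 36580 − 24964 = 11616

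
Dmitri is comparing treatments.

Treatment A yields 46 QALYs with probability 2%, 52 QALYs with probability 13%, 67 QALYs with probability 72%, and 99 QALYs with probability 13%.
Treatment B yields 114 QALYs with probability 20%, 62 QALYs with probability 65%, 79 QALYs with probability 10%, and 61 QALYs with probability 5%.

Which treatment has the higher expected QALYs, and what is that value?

Treatment A = 0.02 × 46 + 0.13 × 52 + 0.72 × 67 + 0.13 × 99 = 0.92 + 6.76 + 48.24 + 12.87 = 68.79
Treatment B = 0.2 × 114 + 0.65 × 62 + 0.1 × 79 + 0.05 × 61 = 22.8 + 40.3 + 7.9 + 3.05 = 74.05

Treatment B (74.05 QALYs)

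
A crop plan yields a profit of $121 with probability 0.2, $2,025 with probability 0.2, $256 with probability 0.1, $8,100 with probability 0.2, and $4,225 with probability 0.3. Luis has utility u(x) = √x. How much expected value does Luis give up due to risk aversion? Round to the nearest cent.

E[u] = 0.2·√121 + 0.2·√2025 + 0.1·√256 + 0.2·√8100 + 0.3·√4225 = 0.2·11 + 0.2·45 + 0.1·16 + 0.2·90 + 0.3·65 = 50.3
CE = (50.3)² = 2530.09
Risk premium = EV − CE = 3342.3 − 2530.09 = 812.21

$812.21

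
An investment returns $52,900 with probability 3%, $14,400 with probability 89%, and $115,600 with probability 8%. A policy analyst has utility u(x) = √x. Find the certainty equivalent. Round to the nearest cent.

E[u] = 0.03·√52900 + 0.89·√14400 + 0.08·√115600 = 0.03·230 + 0.89·120 + 0.08·340 = 140.9
CE = (140.9)² = 19852.81

$19,852.81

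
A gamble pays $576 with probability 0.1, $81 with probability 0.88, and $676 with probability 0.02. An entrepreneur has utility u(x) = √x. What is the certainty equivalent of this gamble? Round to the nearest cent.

E[u] = 0.1·√576 + 0.88·√81 + 0.02·√676 = 0.1·24 + 0.88·9 + 0.02·26 = 10.84
CE = (10.84)² = 117.5056

$117.51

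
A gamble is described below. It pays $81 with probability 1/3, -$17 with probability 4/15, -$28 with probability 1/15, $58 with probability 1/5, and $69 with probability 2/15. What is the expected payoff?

EV = 1/3 × 81 + 4/15 × (-17) + 1/15 × (-28) + 1/5 × 58 + 2/15 × 69 = 27 − 4.5333 − 1.8667 + 11.6 + 9.2 = 41.4

$41.40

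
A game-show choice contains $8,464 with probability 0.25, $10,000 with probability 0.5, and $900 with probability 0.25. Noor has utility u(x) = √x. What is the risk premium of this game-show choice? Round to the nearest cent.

E[u] = 0.25·√8464 + 0.5·√10000 + 0.25·√900 = 0.25·92 + 0.5·100 + 0.25·30 = 80.5
CE = (80.5)² = 6480.25
Risk premium = EV − CE = 7341 − 6480.25 = 860.75

$860.75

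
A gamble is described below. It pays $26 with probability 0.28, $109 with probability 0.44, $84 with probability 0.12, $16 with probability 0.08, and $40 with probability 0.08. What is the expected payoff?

EV = 0.28 × 26 + 0.44 × 109 + 0.12 × 84 + 0.08 × 16 + 0.08 × 40 = 7.28 + 47.96 + 10.08 + 1.28 + 3.2 = 69.8

$69.80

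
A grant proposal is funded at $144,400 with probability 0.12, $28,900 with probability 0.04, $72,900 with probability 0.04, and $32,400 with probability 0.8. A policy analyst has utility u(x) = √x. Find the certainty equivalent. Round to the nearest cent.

$42,931.84

E[u] = 0.12·√144400 + 0.04·√28900 + 0.04·√72900 + 0.8·√32400 = 0.12·380 + 0.04·170 + 0.04·270 + 0.8·180 = 207.2
CE = (207.2)² = 42931.84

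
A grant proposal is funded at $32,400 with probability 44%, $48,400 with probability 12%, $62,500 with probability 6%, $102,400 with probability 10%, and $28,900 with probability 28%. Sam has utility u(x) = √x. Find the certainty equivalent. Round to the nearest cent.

E[u] = 0.44·√32400 + 0.12·√48400 + 0.06·√62500 + 0.1·√102400 + 0.28·√28900 = 0.44·180 + 0.12·220 + 0.06·250 + 0.1·320 + 0.28·170 = 200.2
CE = (200.2)² = 40080.04

$40,080.04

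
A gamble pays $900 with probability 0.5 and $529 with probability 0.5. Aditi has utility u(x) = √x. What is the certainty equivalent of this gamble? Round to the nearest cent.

E[u] = 0.5·√900 + 0.5·√529 = 0.5·30 + 0.5·23 = 26.5
CE = (26.5)² = 702.25

$702.25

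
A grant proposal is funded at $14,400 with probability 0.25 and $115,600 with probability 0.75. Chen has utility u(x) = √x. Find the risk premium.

$9,075

E[u] = 0.25·√14400 + 0.75·√115600 = 0.25·120 + 0.75·340 = 285
CE = (285)² = 81225
Risk premium = EV − CE = 90300 − 81225 = 9075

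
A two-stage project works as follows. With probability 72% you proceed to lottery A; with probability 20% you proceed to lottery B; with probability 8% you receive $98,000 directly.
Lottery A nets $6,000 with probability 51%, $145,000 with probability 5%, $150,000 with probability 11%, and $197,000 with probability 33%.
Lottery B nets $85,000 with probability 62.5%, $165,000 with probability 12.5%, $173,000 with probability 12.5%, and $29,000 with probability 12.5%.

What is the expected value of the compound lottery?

$93,750.40

EV(A) = 0.51 × 6000 + 0.05 × 145000 + 0.11 × 150000 + 0.33 × 197000 = 3060 + 7250 + 16500 + 65010 = 91820
EV(B) = 0.625 × 85000 + 0.125 × 165000 + 0.125 × 173000 + 0.125 × 29000 = 53125 + 20625 + 21625 + 3625 = 99000
Branch C: 98000 (certain)
Overall = 0.72 × 91820 + 0.2 × 99000 + 0.08 × 98000 = 66110.4 + 19800 + 7840 = 93750.4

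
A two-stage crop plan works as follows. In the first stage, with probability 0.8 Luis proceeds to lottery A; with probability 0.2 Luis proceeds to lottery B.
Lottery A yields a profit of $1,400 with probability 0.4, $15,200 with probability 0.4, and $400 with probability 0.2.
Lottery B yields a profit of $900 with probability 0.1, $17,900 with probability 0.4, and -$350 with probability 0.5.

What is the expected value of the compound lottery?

$6,791

EV(A) = 0.4 × 1400 + 0.4 × 15200 + 0.2 × 400 = 560 + 6080 + 80 = 6720
EV(B) = 0.1 × 900 + 0.4 × 17900 + 0.5 × (-350) = 90 + 7160 − 175 = 7075
Overall = 0.8 × 6720 + 0.2 × 7075 = 5376 + 1415 = 6791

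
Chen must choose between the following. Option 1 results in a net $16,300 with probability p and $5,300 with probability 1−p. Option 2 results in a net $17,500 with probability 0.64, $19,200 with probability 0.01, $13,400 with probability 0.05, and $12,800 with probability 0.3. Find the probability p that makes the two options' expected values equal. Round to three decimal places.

p = 0.964

EV(Option 2) = 0.64 × 17500 + 0.01 × 19200 + 0.05 × 13400 + 0.3 × 12800 = 11200 + 192 + 670 + 3840 = 15902
p·16300 + (1−p)·5300 = 15902
11000p + 5300 = 15902
p = (15902 − 5300) / 11000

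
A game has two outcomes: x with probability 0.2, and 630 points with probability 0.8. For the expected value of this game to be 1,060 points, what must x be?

0.2·x + 0.8·630 = 1060
0.2·x = 1060 − 504 = 556
x = 556 / 0.2 = 2780

x = 2,780 points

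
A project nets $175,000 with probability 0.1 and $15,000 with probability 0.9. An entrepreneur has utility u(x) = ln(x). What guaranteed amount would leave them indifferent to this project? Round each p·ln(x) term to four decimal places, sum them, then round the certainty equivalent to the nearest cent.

E[u] = 0.1·ln(175000) + 0.9·ln(15000) = 1.2073 + 8.6542 = 9.8615
CE = e^9.8615 ≈ 19177.63

$19,177.63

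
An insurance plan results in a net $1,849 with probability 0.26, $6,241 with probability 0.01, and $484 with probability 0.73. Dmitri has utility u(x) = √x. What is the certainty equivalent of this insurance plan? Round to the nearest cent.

E[u] = 0.26·√1849 + 0.01·√6241 + 0.73·√484 = 0.26·43 + 0.01·79 + 0.73·22 = 28.03
CE = (28.03)² = 785.6809

$785.68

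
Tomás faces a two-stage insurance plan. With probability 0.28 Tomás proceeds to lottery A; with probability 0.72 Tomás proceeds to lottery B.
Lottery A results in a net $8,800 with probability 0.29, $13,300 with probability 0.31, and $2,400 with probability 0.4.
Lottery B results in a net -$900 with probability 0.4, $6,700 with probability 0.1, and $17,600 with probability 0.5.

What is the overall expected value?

$8,697

EV(A) = 0.29 × 8800 + 0.31 × 13300 + 0.4 × 2400 = 2552 + 4123 + 960 = 7635
EV(B) = 0.4 × (-900) + 0.1 × 6700 + 0.5 × 17600 = -360 + 670 + 8800 = 9110
Overall = 0.28 × 7635 + 0.72 × 9110 = 2137.8 + 6559.2 = 8697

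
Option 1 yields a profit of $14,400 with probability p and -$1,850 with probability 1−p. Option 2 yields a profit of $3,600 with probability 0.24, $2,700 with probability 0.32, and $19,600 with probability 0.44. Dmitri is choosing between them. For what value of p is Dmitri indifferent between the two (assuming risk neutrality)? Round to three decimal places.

p = 0.751

EV(Option 2) = 0.24 × 3600 + 0.32 × 2700 + 0.44 × 19600 = 864 + 864 + 8624 = 10352
p·14400 + (1−p)·(-1850) = 10352
16250p − 1850 = 10352
p = (10352 + 1850) / 16250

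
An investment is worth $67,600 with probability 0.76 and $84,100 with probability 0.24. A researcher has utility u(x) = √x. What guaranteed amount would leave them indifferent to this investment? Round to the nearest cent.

$71,395.84

E[u] = 0.76·√67600 + 0.24·√84100 = 0.76·260 + 0.24·290 = 267.2
CE = (267.2)² = 71395.84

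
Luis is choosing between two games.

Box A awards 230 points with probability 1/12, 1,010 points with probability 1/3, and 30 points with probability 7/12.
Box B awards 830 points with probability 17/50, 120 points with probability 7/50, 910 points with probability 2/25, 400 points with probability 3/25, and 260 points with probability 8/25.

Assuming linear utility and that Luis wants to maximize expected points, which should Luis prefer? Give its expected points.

Box A = 1/12 × 230 + 1/3 × 1010 + 7/12 × 30 = 19.1667 + 336.6667 + 17.5 = 373.3333
Box B = 17/50 × 830 + 7/50 × 120 + 2/25 × 910 + 3/25 × 400 + 8/25 × 260 = 282.2 + 16.8 + 72.8 + 48 + 83.2 = 503

Box B (503 points)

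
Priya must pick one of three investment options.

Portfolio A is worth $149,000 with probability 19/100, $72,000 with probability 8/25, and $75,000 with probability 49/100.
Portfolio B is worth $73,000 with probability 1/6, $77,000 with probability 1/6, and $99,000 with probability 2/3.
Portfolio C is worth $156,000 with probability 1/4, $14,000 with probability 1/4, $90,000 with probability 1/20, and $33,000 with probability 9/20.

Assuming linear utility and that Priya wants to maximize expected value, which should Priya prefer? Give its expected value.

Portfolio B ($91,000)

Portfolio A = 19/100 × 149000 + 8/25 × 72000 + 49/100 × 75000 = 28310 + 23040 + 36750 = 88100
Portfolio B = 1/6 × 73000 + 1/6 × 77000 + 2/3 × 99000 = 12166.6667 + 12833.3333 + 66000 = 91000
Portfolio C = 1/4 × 156000 + 1/4 × 14000 + 1/20 × 90000 + 9/20 × 33000 = 39000 + 3500 + 4500 + 14850 = 61850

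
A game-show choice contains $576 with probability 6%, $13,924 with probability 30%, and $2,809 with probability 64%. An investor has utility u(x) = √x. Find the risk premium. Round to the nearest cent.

E[u] = 0.06·√576 + 0.3·√13924 + 0.64·√2809 = 0.06·24 + 0.3·118 + 0.64·53 = 70.76
CE = (70.76)² = 5006.9776
Risk premium = EV − CE = 6009.52 − 5006.9776 = 1002.5424

$1,002.54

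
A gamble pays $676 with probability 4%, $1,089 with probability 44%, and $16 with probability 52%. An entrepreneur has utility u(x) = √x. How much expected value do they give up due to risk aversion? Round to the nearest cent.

E[u] = 0.04·√676 + 0.44·√1089 + 0.52·√16 = 0.04·26 + 0.44·33 + 0.52·4 = 17.64
CE = (17.64)² = 311.1696
Risk premium = EV − CE = 514.52 − 311.1696 = 203.3504

$203.35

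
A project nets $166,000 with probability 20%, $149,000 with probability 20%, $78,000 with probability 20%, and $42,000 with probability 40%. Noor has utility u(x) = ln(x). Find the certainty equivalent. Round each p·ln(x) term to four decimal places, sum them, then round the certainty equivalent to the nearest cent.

E[u] = 0.2·ln(166000) + 0.2·ln(149000) + 0.2·ln(78000) + 0.4·ln(42000) = 2.4039 + 2.3823 + 2.2529 + 4.2582 = 11.2973
CE = e^11.2973 ≈ 80603.71

$80,603.71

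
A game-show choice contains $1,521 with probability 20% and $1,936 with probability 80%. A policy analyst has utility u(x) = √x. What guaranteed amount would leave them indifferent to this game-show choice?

$1,849

E[u] = 0.2·√1521 + 0.8·√1936 = 0.2·39 + 0.8·44 = 43
CE = (43)² = 1849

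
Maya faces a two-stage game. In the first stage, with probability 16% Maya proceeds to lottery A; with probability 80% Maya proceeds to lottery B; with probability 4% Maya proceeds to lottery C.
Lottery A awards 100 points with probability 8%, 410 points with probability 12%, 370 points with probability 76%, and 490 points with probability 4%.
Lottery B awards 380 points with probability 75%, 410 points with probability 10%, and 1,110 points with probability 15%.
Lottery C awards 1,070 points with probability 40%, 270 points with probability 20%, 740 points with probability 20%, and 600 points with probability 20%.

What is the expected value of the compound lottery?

EV(A) = 0.08 × 100 + 0.12 × 410 + 0.76 × 370 + 0.04 × 490 = 8 + 49.2 + 281.2 + 19.6 = 358
EV(B) = 0.75 × 380 + 0.1 × 410 + 0.15 × 1110 = 285 + 41 + 166.5 = 492.5
EV(C) = 0.4 × 1070 + 0.2 × 270 + 0.2 × 740 + 0.2 × 600 = 428 + 54 + 148 + 120 = 750
Overall = 0.16 × 358 + 0.8 × 492.5 + 0.04 × 750 = 57.28 + 394 + 30 = 481.28

481.28 points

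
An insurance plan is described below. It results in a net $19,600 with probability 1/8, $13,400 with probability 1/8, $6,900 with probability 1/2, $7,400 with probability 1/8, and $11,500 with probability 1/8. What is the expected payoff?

EV = 1/8 × 19600 + 1/8 × 13400 + 1/2 × 6900 + 1/8 × 7400 + 1/8 × 11500 = 2450 + 1675 + 3450 + 925 + 1437.5 = 9937.5

$9,937.50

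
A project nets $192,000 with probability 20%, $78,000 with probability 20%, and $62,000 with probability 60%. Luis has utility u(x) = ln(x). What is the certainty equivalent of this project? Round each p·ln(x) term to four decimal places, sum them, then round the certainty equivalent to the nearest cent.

$81,381.24

E[u] = 0.2·ln(192000) + 0.2·ln(78000) + 0.6·ln(62000) = 2.4331 + 2.2529 + 6.6209 = 11.3069
CE = e^11.3069 ≈ 81381.24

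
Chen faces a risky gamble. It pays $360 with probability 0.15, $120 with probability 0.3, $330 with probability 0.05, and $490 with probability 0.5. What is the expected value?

$351.50

EV = 0.15 × 360 + 0.3 × 120 + 0.05 × 330 + 0.5 × 490 = 54 + 36 + 16.5 + 245 = 351.5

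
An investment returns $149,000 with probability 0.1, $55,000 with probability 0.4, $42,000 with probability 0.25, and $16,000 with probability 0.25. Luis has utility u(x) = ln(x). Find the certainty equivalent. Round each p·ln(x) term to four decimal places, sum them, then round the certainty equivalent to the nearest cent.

$41,718.50

E[u] = 0.1·ln(149000) + 0.4·ln(55000) + 0.25·ln(42000) + 0.25·ln(16000) = 1.1912 + 4.3660 + 2.6614 + 2.4201 = 10.6387
CE = e^10.6387 ≈ 41718.50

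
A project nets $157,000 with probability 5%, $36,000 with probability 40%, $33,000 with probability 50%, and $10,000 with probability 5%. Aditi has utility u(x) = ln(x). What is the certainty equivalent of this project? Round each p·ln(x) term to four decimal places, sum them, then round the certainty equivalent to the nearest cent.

E[u] = 0.05·ln(157000) + 0.4·ln(36000) + 0.5·ln(33000) + 0.05·ln(10000) = 0.5982 + 4.1965 + 5.2021 + 0.4605 = 10.4573
CE = e^10.4573 ≈ 34797.47

$34,797.47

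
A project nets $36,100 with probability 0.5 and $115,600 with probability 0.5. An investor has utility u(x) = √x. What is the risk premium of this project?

E[u] = 0.5·√36100 + 0.5·√115600 = 0.5·190 + 0.5·340 = 265
CE = (265)² = 70225
Risk premium = EV − CE = 75850 − 70225 = 5625

$5,625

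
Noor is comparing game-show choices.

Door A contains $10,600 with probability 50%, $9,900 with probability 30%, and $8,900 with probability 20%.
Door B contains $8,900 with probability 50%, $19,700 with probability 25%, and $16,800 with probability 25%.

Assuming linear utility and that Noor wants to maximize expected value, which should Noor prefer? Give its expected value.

Door A = 0.5 × 10600 + 0.3 × 9900 + 0.2 × 8900 = 5300 + 2970 + 1780 = 10050
Door B = 0.5 × 8900 + 0.25 × 19700 + 0.25 × 16800 = 4450 + 4925 + 4200 = 13575

Door B ($13,575)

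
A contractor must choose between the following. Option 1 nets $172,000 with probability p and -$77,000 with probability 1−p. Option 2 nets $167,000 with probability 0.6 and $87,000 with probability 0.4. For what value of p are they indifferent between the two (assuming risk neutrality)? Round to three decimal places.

p = 0.851

EV(Option 2) = 0.6 × 167000 + 0.4 × 87000 = 100200 + 34800 = 135000
p·172000 + (1−p)·(-77000) = 135000
249000p − 77000 = 135000
p = (135000 + 77000) / 249000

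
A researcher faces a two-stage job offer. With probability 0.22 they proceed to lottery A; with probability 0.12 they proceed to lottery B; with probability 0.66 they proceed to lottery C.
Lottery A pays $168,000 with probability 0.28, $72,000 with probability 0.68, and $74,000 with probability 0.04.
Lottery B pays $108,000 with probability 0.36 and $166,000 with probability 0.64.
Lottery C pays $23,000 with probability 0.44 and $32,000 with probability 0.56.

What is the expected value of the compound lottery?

$57,692

EV(A) = 0.28 × 168000 + 0.68 × 72000 + 0.04 × 74000 = 47040 + 48960 + 2960 = 98960
EV(B) = 0.36 × 108000 + 0.64 × 166000 = 38880 + 106240 = 145120
EV(C) = 0.44 × 23000 + 0.56 × 32000 = 10120 + 17920 = 28040
Overall = 0.22 × 98960 + 0.12 × 145120 + 0.66 × 28040 = 21771.2 + 17414.4 + 18506.4 = 57692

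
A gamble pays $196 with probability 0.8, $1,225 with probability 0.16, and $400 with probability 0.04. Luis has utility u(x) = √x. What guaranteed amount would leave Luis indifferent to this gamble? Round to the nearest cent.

$309.76

E[u] = 0.8·√196 + 0.16·√1225 + 0.04·√400 = 0.8·14 + 0.16·35 + 0.04·20 = 17.6
CE = (17.6)² = 309.76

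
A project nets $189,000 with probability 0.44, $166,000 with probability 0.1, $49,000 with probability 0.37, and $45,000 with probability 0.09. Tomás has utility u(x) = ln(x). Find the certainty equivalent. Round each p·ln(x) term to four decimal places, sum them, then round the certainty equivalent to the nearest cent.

$99,498.71

E[u] = 0.44·ln(189000) + 0.1·ln(166000) + 0.37·ln(49000) + 0.09·ln(45000) = 5.3458 + 1.2020 + 3.9958 + 0.9643 = 11.5079
CE = e^11.5079 ≈ 99498.71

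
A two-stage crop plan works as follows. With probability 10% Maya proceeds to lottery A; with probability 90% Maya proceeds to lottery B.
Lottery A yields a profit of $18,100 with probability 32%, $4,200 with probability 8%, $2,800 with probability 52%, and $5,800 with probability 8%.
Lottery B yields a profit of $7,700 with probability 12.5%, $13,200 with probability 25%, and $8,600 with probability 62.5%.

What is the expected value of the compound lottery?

EV(A) = 0.32 × 18100 + 0.08 × 4200 + 0.52 × 2800 + 0.08 × 5800 = 5792 + 336 + 1456 + 464 = 8048
EV(B) = 0.125 × 7700 + 0.25 × 13200 + 0.625 × 8600 = 962.5 + 3300 + 5375 = 9637.5
Overall = 0.1 × 8048 + 0.9 × 9637.5 = 804.8 + 8673.75 = 9478.55

$9,478.55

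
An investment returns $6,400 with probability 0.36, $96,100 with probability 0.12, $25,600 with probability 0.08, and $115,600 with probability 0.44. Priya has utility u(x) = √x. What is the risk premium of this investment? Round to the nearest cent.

E[u] = 0.36·√6400 + 0.12·√96100 + 0.08·√25600 + 0.44·√115600 = 0.36·80 + 0.12·310 + 0.08·160 + 0.44·340 = 228.4
CE = (228.4)² = 52166.56
Risk premium = EV − CE = 66748 − 52166.56 = 14581.44

$14,581.44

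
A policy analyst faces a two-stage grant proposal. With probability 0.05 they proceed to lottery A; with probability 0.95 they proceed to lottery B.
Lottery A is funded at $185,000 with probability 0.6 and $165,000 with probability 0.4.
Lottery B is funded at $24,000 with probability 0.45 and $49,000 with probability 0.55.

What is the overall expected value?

EV(A) = 0.6 × 185000 + 0.4 × 165000 = 111000 + 66000 = 177000
EV(B) = 0.45 × 24000 + 0.55 × 49000 = 10800 + 26950 = 37750
Overall = 0.05 × 177000 + 0.95 × 37750 = 8850 + 35862.5 = 44712.5

$44,712.50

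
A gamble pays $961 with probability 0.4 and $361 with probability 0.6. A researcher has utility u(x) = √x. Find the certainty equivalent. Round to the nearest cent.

$566.44

E[u] = 0.4·√961 + 0.6·√361 = 0.4·31 + 0.6·19 = 23.8
CE = (23.8)² = 566.44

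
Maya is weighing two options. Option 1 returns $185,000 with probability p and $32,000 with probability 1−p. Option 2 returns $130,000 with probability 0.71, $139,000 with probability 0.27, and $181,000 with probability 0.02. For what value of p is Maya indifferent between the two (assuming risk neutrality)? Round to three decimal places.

EV(Option 2) = 0.71 × 130000 + 0.27 × 139000 + 0.02 × 181000 = 92300 + 37530 + 3620 = 133450
p·185000 + (1−p)·32000 = 133450
153000p + 32000 = 133450
p = (133450 − 32000) / 153000

p = 0.663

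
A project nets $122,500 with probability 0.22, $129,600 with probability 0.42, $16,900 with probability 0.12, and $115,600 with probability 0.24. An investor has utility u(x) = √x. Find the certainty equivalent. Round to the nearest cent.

$105,885.16

E[u] = 0.22·√122500 + 0.42·√129600 + 0.12·√16900 + 0.24·√115600 = 0.22·350 + 0.42·360 + 0.12·130 + 0.24·340 = 325.4
CE = (325.4)² = 105885.16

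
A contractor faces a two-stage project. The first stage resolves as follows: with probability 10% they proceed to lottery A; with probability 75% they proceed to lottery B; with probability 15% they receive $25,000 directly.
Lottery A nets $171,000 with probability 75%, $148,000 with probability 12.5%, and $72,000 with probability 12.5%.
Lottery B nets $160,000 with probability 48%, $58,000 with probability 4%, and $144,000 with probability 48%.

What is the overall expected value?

$130,505

EV(A) = 0.75 × 171000 + 0.125 × 148000 + 0.125 × 72000 = 128250 + 18500 + 9000 = 155750
EV(B) = 0.48 × 160000 + 0.04 × 58000 + 0.48 × 144000 = 76800 + 2320 + 69120 = 148240
Branch C: 25000 (certain)
Overall = 0.1 × 155750 + 0.75 × 148240 + 0.15 × 25000 = 15575 + 111180 + 3750 = 130505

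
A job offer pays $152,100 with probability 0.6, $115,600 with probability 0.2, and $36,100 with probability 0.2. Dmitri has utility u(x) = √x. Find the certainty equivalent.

$115,600

E[u] = 0.6·√152100 + 0.2·√115600 + 0.2·√36100 = 0.6·390 + 0.2·340 + 0.2·190 = 340
CE = (340)² = 115600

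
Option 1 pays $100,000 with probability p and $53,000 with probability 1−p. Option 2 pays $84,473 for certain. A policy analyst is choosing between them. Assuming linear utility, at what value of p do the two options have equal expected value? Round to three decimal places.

p·100000 + (1−p)·53000 = 84473
47000p + 53000 = 84473
p = (84473 − 53000) / 47000

p = 0.670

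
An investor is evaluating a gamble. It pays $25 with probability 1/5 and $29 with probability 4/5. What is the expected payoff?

EV = 1/5 × 25 + 4/5 × 29 = 5 + 23.2 = 28.2

$28.20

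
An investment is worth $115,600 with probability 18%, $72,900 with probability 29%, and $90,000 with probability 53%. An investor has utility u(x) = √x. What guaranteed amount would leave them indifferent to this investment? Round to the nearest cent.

$89,102.25

E[u] = 0.18·√115600 + 0.29·√72900 + 0.53·√90000 = 0.18·340 + 0.29·270 + 0.53·300 = 298.5
CE = (298.5)² = 89102.25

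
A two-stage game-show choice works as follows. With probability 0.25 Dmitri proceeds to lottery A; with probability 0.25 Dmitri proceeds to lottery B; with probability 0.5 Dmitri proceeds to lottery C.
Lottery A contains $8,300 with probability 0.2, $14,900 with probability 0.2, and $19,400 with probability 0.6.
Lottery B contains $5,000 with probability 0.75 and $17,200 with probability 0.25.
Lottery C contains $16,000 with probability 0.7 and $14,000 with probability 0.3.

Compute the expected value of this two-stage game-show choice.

EV(A) = 0.2 × 8300 + 0.2 × 14900 + 0.6 × 19400 = 1660 + 2980 + 11640 = 16280
EV(B) = 0.75 × 5000 + 0.25 × 17200 = 3750 + 4300 = 8050
EV(C) = 0.7 × 16000 + 0.3 × 14000 = 11200 + 4200 = 15400
Overall = 0.25 × 16280 + 0.25 × 8050 + 0.5 × 15400 = 4070 + 2012.5 + 7700 = 13782.5

$13,782.50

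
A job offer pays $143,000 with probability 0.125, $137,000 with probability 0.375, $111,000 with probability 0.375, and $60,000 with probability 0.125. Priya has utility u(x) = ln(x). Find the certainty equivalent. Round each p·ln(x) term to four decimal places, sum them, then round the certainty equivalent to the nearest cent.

$114,806.11

E[u] = 0.125·ln(143000) + 0.375·ln(137000) + 0.375·ln(111000) + 0.125·ln(60000) = 1.4838 + 4.4354 + 4.3565 + 1.3753 = 11.6510
CE = e^11.6510 ≈ 114806.11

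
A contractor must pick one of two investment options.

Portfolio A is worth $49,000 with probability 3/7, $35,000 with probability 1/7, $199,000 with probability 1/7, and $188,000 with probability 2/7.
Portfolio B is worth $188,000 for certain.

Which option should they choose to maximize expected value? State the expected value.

Portfolio A = 3/7 × 49000 + 1/7 × 35000 + 1/7 × 199000 + 2/7 × 188000 = 21000 + 5000 + 28428.5714 + 53714.2857 = 108142.8571
Portfolio B: 188000 (certain)

Portfolio B ($188,000)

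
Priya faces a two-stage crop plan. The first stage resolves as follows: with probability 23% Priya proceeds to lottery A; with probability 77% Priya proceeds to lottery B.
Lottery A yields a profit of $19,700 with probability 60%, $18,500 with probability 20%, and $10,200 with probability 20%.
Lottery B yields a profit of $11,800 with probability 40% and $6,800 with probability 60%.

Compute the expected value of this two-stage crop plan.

$10,814.80

EV(A) = 0.6 × 19700 + 0.2 × 18500 + 0.2 × 10200 = 11820 + 3700 + 2040 = 17560
EV(B) = 0.4 × 11800 + 0.6 × 6800 = 4720 + 4080 = 8800
Overall = 0.23 × 17560 + 0.77 × 8800 = 4038.8 + 6776 = 10814.8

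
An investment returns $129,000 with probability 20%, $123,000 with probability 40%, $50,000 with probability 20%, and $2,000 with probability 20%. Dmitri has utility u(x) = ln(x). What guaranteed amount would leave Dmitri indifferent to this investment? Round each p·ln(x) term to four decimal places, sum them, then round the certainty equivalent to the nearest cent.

E[u] = 0.2·ln(129000) + 0.4·ln(123000) + 0.2·ln(50000) + 0.2·ln(2000) = 2.3535 + 4.6880 + 2.1640 + 1.5202 = 10.7257
CE = e^10.7257 ≈ 45510.58

$45,510.58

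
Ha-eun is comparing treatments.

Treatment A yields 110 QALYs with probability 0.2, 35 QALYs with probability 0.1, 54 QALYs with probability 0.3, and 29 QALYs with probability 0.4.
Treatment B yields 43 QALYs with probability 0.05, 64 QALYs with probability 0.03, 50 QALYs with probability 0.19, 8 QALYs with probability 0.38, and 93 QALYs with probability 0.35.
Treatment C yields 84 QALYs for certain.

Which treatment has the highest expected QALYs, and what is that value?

Treatment C (84 QALYs)

Treatment A = 0.2 × 110 + 0.1 × 35 + 0.3 × 54 + 0.4 × 29 = 22 + 3.5 + 16.2 + 11.6 = 53.3
Treatment B = 0.05 × 43 + 0.03 × 64 + 0.19 × 50 + 0.38 × 8 + 0.35 × 93 = 2.15 + 1.92 + 9.5 + 3.04 + 32.55 = 49.16
Treatment C: 84 (certain)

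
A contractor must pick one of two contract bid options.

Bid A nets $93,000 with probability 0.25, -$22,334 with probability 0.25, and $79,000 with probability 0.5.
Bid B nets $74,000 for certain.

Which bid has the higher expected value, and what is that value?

Bid A = 0.25 × 93000 + 0.25 × (-22334) + 0.5 × 79000 = 23250 − 5583.5 + 39500 = 57166.5
Bid B: 74000 (certain)

Bid B ($74,000)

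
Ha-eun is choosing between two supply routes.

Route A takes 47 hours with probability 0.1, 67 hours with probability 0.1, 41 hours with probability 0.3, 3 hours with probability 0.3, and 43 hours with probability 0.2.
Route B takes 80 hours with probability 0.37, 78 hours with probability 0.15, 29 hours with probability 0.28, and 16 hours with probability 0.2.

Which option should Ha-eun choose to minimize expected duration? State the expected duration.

Route A = 0.1 × 47 + 0.1 × 67 + 0.3 × 41 + 0.3 × 3 + 0.2 × 43 = 4.7 + 6.7 + 12.3 + 0.9 + 8.6 = 33.2
Route B = 0.37 × 80 + 0.15 × 78 + 0.28 × 29 + 0.2 × 16 = 29.6 + 11.7 + 8.12 + 3.2 = 52.62

Route A (33.2 hours)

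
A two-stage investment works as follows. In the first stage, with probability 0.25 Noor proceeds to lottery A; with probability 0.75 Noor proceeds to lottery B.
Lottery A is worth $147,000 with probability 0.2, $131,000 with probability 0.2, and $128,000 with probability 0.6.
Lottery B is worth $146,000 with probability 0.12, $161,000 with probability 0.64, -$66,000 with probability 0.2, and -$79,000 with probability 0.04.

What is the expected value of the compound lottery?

EV(A) = 0.2 × 147000 + 0.2 × 131000 + 0.6 × 128000 = 29400 + 26200 + 76800 = 132400
EV(B) = 0.12 × 146000 + 0.64 × 161000 + 0.2 × (-66000) + 0.04 × (-79000) = 17520 + 103040 − 13200 − 3160 = 104200
Overall = 0.25 × 132400 + 0.75 × 104200 = 33100 + 78150 = 111250

$111,250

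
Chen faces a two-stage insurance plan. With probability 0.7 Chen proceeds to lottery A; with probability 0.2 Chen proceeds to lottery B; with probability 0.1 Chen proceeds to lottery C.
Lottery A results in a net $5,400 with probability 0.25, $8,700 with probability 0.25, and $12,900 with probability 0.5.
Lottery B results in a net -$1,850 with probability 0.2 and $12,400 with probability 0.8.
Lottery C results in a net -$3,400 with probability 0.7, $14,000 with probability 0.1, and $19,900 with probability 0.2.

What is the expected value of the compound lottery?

$9,192.50

EV(A) = 0.25 × 5400 + 0.25 × 8700 + 0.5 × 12900 = 1350 + 2175 + 6450 = 9975
EV(B) = 0.2 × (-1850) + 0.8 × 12400 = -370 + 9920 = 9550
EV(C) = 0.7 × (-3400) + 0.1 × 14000 + 0.2 × 19900 = -2380 + 1400 + 3980 = 3000
Overall = 0.7 × 9975 + 0.2 × 9550 + 0.1 × 3000 = 6982.5 + 1910 + 300 = 9192.5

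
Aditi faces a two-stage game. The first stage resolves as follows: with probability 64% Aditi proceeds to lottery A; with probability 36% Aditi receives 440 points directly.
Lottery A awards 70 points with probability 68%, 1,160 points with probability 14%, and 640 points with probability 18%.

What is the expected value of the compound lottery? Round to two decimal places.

366.53 points

EV(A) = 0.68 × 70 + 0.14 × 1160 + 0.18 × 640 = 47.6 + 162.4 + 115.2 = 325.2
Branch B: 440 (certain)
Overall = 0.64 × 325.2 + 0.36 × 440 = 208.128 + 158.4 = 366.528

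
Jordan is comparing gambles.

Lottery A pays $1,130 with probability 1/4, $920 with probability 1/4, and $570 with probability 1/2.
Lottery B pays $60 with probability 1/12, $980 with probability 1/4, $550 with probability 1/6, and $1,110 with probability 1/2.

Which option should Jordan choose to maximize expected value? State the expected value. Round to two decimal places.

Lottery B ($896.67)

Lottery A = 1/4 × 1130 + 1/4 × 920 + 1/2 × 570 = 282.5 + 230 + 285 = 797.5
Lottery B = 1/12 × 60 + 1/4 × 980 + 1/6 × 550 + 1/2 × 1110 = 5 + 245 + 91.6667 + 555 = 896.6667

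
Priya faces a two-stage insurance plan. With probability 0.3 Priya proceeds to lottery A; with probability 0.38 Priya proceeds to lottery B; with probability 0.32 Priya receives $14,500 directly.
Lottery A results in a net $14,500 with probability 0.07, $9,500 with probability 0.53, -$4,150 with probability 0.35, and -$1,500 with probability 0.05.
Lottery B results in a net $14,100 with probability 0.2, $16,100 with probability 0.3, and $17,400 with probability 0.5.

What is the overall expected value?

EV(A) = 0.07 × 14500 + 0.53 × 9500 + 0.35 × (-4150) + 0.05 × (-1500) = 1015 + 5035 − 1452.5 − 75 = 4522.5
EV(B) = 0.2 × 14100 + 0.3 × 16100 + 0.5 × 17400 = 2820 + 4830 + 8700 = 16350
Branch C: 14500 (certain)
Overall = 0.3 × 4522.5 + 0.38 × 16350 + 0.32 × 14500 = 1356.75 + 6213 + 4640 = 12209.75

$12,209.75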